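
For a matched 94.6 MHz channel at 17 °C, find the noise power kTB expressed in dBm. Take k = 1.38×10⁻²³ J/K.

T = 17 °C + 273.15 = 290.15 K
P_n = kTB = 1.38×10⁻²³ × 290.15 × 9.46×10⁷ = 3.79×10⁻¹³ W
In dBm: 10 log₁₀(3.79×10⁻¹³ / 10⁻³) = −94.2 dBm

−94.2 dBm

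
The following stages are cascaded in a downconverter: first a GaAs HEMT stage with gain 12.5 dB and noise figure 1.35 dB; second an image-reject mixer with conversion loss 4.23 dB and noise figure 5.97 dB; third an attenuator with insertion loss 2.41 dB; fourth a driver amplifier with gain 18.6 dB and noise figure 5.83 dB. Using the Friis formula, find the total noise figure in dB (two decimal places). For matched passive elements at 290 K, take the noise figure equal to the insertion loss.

Convert to linear (a loss of L dB is a gain of −L dB): F_i = 10^(NF_i/10), G_i = 10^(G_i,dB/10)
  Stage 1: F_1 = 10^(1.35/10) = 1.365, G_1 = 10^(12.5/10) = 17.78
  Stage 2: F_2 = 10^(5.97/10) = 3.954, G_2 = 10^(−4.23/10) = 0.3776
  Stage 3: F_3 = 10^(2.41/10) = 1.742, G_3 = 10^(−2.41/10) = 0.5741
  Stage 4: F_4 = 10^(5.83/10) = 3.828, G_4 = 10^(18.6/10) = 72.44
Friis cascade:
  F = 1.365 + (3.954 − 1)/17.78 + (1.742 − 1)/6.714 + (3.828 − 1)/3.855 = 2.375
NF = 10 log₁₀(2.375) = 3.76 dB

3.76 dB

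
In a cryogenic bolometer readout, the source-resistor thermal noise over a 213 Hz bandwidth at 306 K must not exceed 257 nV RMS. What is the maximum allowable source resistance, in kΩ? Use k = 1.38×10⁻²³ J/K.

Johnson–Nyquist: V_n = √(4kTRB) ⇒ R = V_n² / (4kTB)
4kTB = 4 × 1.38×10⁻²³ × 306 × 2.13×10² = 3.60×10⁻¹⁸
R = (2.57×10⁻⁷)² / 3.60×10⁻¹⁸ = 1.84×10⁴ Ω = 18.4 kΩ

18.4 kΩ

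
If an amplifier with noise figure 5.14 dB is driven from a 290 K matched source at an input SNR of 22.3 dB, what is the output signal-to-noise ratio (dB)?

By definition F = SNR_in/SNR_out, so in dB: SNR_out = SNR_in − NF
SNR_out = 22.3 − 5.14 = 17.16 dB

17.16 dB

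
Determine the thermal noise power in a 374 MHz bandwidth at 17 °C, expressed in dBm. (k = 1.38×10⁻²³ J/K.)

−88.2 dBm

T = 17 °C + 273.15 = 290.15 K
P_n = kTB = 1.38×10⁻²³ × 290.15 × 3.74×10⁸ = 1.50×10⁻¹² W
In dBm: 10 log₁₀(1.50×10⁻¹² / 10⁻³) = −88.2 dBm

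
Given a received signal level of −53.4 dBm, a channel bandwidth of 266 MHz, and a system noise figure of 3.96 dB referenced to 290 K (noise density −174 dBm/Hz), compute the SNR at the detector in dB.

32.4 dB

Noise floor: N = −174 + 10 log₁₀(B) + NF
10 log₁₀(2.66×10⁸) = 84.25 dB
N = −174 + 84.25 + 3.96 = −85.79 dBm
SNR = P_sig − N = −53.4 − (−85.79) = 32.39 dB → 32.4 dB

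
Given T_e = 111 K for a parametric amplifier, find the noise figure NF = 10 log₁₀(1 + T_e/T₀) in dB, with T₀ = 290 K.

F = 1 + T_e/T₀ = 1 + 111/290 = 1.38276
NF = 10 log₁₀(1.38276) = 1.41 dB

1.41 dB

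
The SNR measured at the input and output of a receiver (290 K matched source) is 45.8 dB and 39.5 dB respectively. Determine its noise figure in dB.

6.3 dB

NF (dB) = SNR_in(dB) − SNR_out(dB) when the source is at T₀
NF = 45.8 − 39.5 = 6.3 dB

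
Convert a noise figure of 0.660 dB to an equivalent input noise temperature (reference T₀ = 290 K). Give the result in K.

F = 10^(0.660/10) = 1.16413
T_e = (F − 1)·T₀ = (1.16413 − 1) × 290 = 47.6 K

47.6 K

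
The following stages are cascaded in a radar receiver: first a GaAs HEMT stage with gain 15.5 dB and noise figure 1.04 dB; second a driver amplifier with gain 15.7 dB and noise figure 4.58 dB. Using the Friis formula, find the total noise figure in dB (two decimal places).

1.22 dB

Convert to linear (a loss of L dB is a gain of −L dB): F_i = 10^(NF_i/10), G_i = 10^(G_i,dB/10)
  Stage 1: F_1 = 10^(1.04/10) = 1.271, G_1 = 10^(15.5/10) = 35.48
  Stage 2: F_2 = 10^(4.58/10) = 2.871, G_2 = 10^(15.7/10) = 37.15
Friis cascade:
  F = 1.271 + (2.871 − 1)/35.48 = 1.323
NF = 10 log₁₀(1.323) = 1.22 dB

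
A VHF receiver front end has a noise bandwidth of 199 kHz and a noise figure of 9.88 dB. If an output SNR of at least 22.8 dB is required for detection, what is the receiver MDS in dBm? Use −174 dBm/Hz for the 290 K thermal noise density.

−88.3 dBm

Sensitivity = −174 + 10 log₁₀(B) + NF + SNR_min
= −174 + 52.99 + 9.88 + 22.8
= −88.33 dBm → −88.3 dBm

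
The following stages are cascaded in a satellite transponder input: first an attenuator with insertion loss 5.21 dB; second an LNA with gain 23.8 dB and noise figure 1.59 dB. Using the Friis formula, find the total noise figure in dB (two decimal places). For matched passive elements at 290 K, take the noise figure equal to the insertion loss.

6.80 dB

Convert to linear (a loss of L dB is a gain of −L dB): F_i = 10^(NF_i/10), G_i = 10^(G_i,dB/10)
  Stage 1: F_1 = 10^(5.21/10) = 3.319, G_1 = 10^(−5.21/10) = 0.3013
  Stage 2: F_2 = 10^(1.59/10) = 1.442, G_2 = 10^(23.8/10) = 239.9
Friis cascade:
  F = 3.319 + (1.442 − 1)/0.3013 = 4.786
NF = 10 log₁₀(4.786) = 6.80 dB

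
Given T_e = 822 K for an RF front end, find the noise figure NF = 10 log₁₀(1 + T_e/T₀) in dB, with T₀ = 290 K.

F = 1 + T_e/T₀ = 1 + 822/290 = 3.83448
NF = 10 log₁₀(3.83448) = 5.84 dB

5.84 dB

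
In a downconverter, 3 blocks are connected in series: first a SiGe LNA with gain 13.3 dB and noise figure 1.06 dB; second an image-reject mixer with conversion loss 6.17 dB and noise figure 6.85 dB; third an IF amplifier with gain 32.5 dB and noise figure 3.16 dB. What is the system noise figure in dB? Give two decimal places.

Convert to linear (a loss of L dB is a gain of −L dB): F_i = 10^(NF_i/10), G_i = 10^(G_i,dB/10)
  Stage 1: F_1 = 10^(1.06/10) = 1.276, G_1 = 10^(13.3/10) = 21.38
  Stage 2: F_2 = 10^(6.85/10) = 4.842, G_2 = 10^(−6.17/10) = 0.2415
  Stage 3: F_3 = 10^(3.16/10) = 2.070, G_3 = 10^(32.5/10) = 1778
Friis cascade:
  F = 1.276 + (4.842 − 1)/21.38 + (2.070 − 1)/5.164 = 1.663
NF = 10 log₁₀(1.663) = 2.21 dB

2.21 dB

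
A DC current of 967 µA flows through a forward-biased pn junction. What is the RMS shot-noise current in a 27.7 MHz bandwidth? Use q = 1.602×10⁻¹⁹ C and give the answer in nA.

92.6 nA

I_n = √(2qI·B)
2qI·B = 2 × 1.602×10⁻¹⁹ × 9.67×10⁻⁴ × 2.77×10⁷ = 8.58×10⁻¹⁵ A²
I_n = √(8.58×10⁻¹⁵) = 9.26×10⁻⁸ A = 92.6 nA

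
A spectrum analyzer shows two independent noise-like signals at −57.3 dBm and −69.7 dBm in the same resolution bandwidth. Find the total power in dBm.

−57.1 dBm

Convert to linear, add, convert back:
P₁ = 1.86×10⁻⁹ W, P₂ = 1.07×10⁻¹⁰ W
P_tot = 1.97×10⁻⁹ W → 10 log₁₀(P_tot / 10⁻³) = −57.1 dBm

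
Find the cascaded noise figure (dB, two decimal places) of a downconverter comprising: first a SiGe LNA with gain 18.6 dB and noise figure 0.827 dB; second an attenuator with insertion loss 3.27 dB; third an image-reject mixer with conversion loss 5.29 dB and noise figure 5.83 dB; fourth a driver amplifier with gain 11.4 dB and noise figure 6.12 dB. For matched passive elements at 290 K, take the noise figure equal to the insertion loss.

Convert to linear (a loss of L dB is a gain of −L dB): F_i = 10^(NF_i/10), G_i = 10^(G_i,dB/10)
  Stage 1: F_1 = 10^(0.827/10) = 1.210, G_1 = 10^(18.6/10) = 72.44
  Stage 2: F_2 = 10^(3.27/10) = 2.123, G_2 = 10^(−3.27/10) = 0.4710
  Stage 3: F_3 = 10^(5.83/10) = 3.828, G_3 = 10^(−5.29/10) = 0.2958
  Stage 4: F_4 = 10^(6.12/10) = 4.093, G_4 = 10^(11.4/10) = 13.80
Friis cascade:
  F = 1.210 + (2.123 − 1)/72.44 + (3.828 − 1)/34.12 + (4.093 − 1)/10.09 = 1.615
NF = 10 log₁₀(1.615) = 2.08 dB

2.08 dB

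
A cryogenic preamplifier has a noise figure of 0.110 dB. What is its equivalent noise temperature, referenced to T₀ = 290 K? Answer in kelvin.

7.44 K

F = 10^(0.110/10) = 1.02565
T_e = (F − 1)·T₀ = (1.02565 − 1) × 290 = 7.44 K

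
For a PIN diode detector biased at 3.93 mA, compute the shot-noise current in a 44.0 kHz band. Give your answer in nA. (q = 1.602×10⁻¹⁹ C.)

I_n = √(2qI·B)
2qI·B = 2 × 1.602×10⁻¹⁹ × 3.93×10⁻³ × 4.40×10⁴ = 5.54×10⁻¹⁷ A²
I_n = √(5.54×10⁻¹⁷) = 7.44×10⁻⁹ A = 7.44 nA

7.44 nA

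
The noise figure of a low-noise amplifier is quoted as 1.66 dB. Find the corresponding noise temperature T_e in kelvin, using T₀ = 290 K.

135 K

F = 10^(1.66/10) = 1.46555
T_e = (F − 1)·T₀ = (1.46555 − 1) × 290 = 135 K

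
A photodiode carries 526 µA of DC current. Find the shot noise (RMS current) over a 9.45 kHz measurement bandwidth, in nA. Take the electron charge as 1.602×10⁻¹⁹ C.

I_n = √(2qI·B)
2qI·B = 2 × 1.602×10⁻¹⁹ × 5.26×10⁻⁴ × 9.45×10³ = 1.59×10⁻¹⁸ A²
I_n = √(1.59×10⁻¹⁸) = 1.26×10⁻⁹ A = 1.26 nA

1.26 nA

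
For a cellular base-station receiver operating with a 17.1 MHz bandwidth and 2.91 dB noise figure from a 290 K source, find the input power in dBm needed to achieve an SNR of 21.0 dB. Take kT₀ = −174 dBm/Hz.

−77.8 dBm

Sensitivity = −174 + 10 log₁₀(B) + NF + SNR_min
= −174 + 72.33 + 2.91 + 21.0
= −77.76 dBm → −77.8 dBm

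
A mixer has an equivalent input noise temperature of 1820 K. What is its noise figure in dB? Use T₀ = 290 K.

F = 1 + T_e/T₀ = 1 + 1820/290 = 7.27586
NF = 10 log₁₀(7.27586) = 8.62 dB

8.62 dB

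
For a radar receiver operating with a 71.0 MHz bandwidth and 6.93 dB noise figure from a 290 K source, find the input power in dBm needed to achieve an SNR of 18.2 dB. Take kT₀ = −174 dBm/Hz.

Sensitivity = −174 + 10 log₁₀(B) + NF + SNR_min
= −174 + 78.51 + 6.93 + 18.2
= −70.36 dBm → −70.4 dBm

−70.4 dBm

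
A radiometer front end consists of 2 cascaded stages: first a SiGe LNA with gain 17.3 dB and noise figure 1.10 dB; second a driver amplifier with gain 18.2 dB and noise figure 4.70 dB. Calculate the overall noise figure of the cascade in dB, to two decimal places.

Convert to linear (a loss of L dB is a gain of −L dB): F_i = 10^(NF_i/10), G_i = 10^(G_i,dB/10)
  Stage 1: F_1 = 10^(1.10/10) = 1.288, G_1 = 10^(17.3/10) = 53.70
  Stage 2: F_2 = 10^(4.70/10) = 2.951, G_2 = 10^(18.2/10) = 66.07
Friis cascade:
  F = 1.288 + (2.951 − 1)/53.70 = 1.325
NF = 10 log₁₀(1.325) = 1.22 dB

1.22 dB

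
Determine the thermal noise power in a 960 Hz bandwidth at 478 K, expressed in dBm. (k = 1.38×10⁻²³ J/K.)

−142.0 dBm

P_n = kTB = 1.38×10⁻²³ × 478 × 9.60×10² = 6.33×10⁻¹⁸ W
In dBm: 10 log₁₀(6.33×10⁻¹⁸ / 10⁻³) = −142.0 dBm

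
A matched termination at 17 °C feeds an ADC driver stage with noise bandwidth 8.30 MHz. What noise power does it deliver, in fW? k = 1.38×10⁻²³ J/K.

T = 17 °C + 273.15 = 290.15 K
P_n = kTB = 1.38×10⁻²³ × 290.15 × 8.30×10⁶ = 3.32×10⁻¹⁴ W = 33.2 fW

33.2 fW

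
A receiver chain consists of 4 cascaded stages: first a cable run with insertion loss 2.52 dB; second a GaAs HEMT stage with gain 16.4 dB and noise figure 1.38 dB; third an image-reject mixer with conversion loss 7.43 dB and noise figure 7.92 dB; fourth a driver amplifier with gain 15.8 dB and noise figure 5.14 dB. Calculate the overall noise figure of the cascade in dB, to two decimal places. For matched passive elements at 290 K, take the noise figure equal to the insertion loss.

5.02 dB

Convert to linear (a loss of L dB is a gain of −L dB): F_i = 10^(NF_i/10), G_i = 10^(G_i,dB/10)
  Stage 1: F_1 = 10^(2.52/10) = 1.786, G_1 = 10^(−2.52/10) = 0.5598
  Stage 2: F_2 = 10^(1.38/10) = 1.374, G_2 = 10^(16.4/10) = 43.65
  Stage 3: F_3 = 10^(7.92/10) = 6.194, G_3 = 10^(−7.43/10) = 0.1807
  Stage 4: F_4 = 10^(5.14/10) = 3.266, G_4 = 10^(15.8/10) = 38.02
Friis cascade:
  F = 1.786 + (1.374 − 1)/0.5598 + (6.194 − 1)/24.43 + (3.266 − 1)/4.416 = 3.180
NF = 10 log₁₀(3.180) = 5.02 dB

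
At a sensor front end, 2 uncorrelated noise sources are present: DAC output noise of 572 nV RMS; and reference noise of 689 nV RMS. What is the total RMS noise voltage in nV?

Uncorrelated sources add in power (mean-square): V_tot = √(ΣV_i²)
V_tot = √[(5.72×10⁻⁷)² + (6.89×10⁻⁷)²] = 8.95×10⁻⁷ V = 895 nV

895 nV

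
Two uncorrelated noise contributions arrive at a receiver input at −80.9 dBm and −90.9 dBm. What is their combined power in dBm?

−80.5 dBm

Convert to linear, add, convert back:
P₁ = 8.13×10⁻¹² W, P₂ = 8.13×10⁻¹³ W
P_tot = 8.94×10⁻¹² W → 10 log₁₀(P_tot / 10⁻³) = −80.5 dBm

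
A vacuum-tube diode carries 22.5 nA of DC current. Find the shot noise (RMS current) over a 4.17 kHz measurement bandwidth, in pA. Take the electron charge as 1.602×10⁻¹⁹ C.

5.48 pA

I_n = √(2qI·B)
2qI·B = 2 × 1.602×10⁻¹⁹ × 2.25×10⁻⁸ × 4.17×10³ = 3.01×10⁻²³ A²
I_n = √(3.01×10⁻²³) = 5.48×10⁻¹² A = 5.48 pA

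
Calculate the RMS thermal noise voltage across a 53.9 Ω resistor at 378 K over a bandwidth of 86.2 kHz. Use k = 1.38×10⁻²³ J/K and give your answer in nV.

V_n = √(4kTRB)
4kTRB = 4 × 1.38×10⁻²³ × 378 × 5.39×10¹ × 8.62×10⁴ = 9.69×10⁻¹⁴ V²
V_n = √(9.69×10⁻¹⁴) = 3.11×10⁻⁷ V = 311 nV

311 nV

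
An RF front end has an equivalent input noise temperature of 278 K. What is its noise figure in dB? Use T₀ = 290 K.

2.92 dB

F = 1 + T_e/T₀ = 1 + 278/290 = 1.95862
NF = 10 log₁₀(1.95862) = 2.92 dB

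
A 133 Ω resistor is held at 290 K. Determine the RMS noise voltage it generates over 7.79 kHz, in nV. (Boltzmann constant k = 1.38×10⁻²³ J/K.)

V_n = √(4kTRB)
4kTRB = 4 × 1.38×10⁻²³ × 290 × 1.33×10² × 7.79×10³ = 1.66×10⁻¹⁴ V²
V_n = √(1.66×10⁻¹⁴) = 1.29×10⁻⁷ V = 129 nV

129 nV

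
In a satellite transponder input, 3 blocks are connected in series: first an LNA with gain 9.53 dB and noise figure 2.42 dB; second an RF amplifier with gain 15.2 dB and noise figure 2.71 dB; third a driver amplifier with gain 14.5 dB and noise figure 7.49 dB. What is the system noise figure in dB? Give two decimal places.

2.69 dB

Convert to linear (a loss of L dB is a gain of −L dB): F_i = 10^(NF_i/10), G_i = 10^(G_i,dB/10)
  Stage 1: F_1 = 10^(2.42/10) = 1.746, G_1 = 10^(9.53/10) = 8.974
  Stage 2: F_2 = 10^(2.71/10) = 1.866, G_2 = 10^(15.2/10) = 33.11
  Stage 3: F_3 = 10^(7.49/10) = 5.610, G_3 = 10^(14.5/10) = 28.18
Friis cascade:
  F = 1.746 + (1.866 − 1)/8.974 + (5.610 − 1)/297.2 = 1.858
NF = 10 log₁₀(1.858) = 2.69 dB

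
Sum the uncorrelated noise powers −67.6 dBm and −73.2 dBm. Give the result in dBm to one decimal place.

−66.5 dBm

Convert to linear, add, convert back:
P₁ = 1.74×10⁻¹⁰ W, P₂ = 4.79×10⁻¹¹ W
P_tot = 2.22×10⁻¹⁰ W → 10 log₁₀(P_tot / 10⁻³) = −66.5 dBm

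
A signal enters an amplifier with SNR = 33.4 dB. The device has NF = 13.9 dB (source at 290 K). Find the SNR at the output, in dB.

19.5 dB

By definition F = SNR_in/SNR_out, so in dB: SNR_out = SNR_in − NF
SNR_out = 33.4 − 13.9 = 19.5 dB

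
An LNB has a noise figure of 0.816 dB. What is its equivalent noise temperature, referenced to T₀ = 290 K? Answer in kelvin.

F = 10^(0.816/10) = 1.2067
T_e = (F − 1)·T₀ = (1.2067 − 1) × 290 = 59.9 K

59.9 K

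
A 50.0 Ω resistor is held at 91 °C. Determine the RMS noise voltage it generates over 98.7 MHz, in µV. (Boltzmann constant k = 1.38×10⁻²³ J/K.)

T = 91 °C + 273.15 = 364.15 K
V_n = √(4kTRB)
4kTRB = 4 × 1.38×10⁻²³ × 364.15 × 5.00×10¹ × 9.87×10⁷ = 9.92×10⁻¹¹ V²
V_n = √(9.92×10⁻¹¹) = 9.96×10⁻⁶ V = 9.96 µV

9.96 µV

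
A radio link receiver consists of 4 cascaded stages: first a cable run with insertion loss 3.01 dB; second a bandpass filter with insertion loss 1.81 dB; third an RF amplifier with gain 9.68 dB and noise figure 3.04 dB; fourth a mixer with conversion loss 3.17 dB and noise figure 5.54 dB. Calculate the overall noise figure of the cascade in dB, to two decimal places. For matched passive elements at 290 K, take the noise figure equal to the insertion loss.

8.42 dB

Convert to linear (a loss of L dB is a gain of −L dB): F_i = 10^(NF_i/10), G_i = 10^(G_i,dB/10)
  Stage 1: F_1 = 10^(3.01/10) = 2.000, G_1 = 10^(−3.01/10) = 0.5000
  Stage 2: F_2 = 10^(1.81/10) = 1.517, G_2 = 10^(−1.81/10) = 0.6592
  Stage 3: F_3 = 10^(3.04/10) = 2.014, G_3 = 10^(9.68/10) = 9.290
  Stage 4: F_4 = 10^(5.54/10) = 3.581, G_4 = 10^(−3.17/10) = 0.4819
Friis cascade:
  F = 2.000 + (1.517 − 1)/0.5000 + (2.014 − 1)/0.3296 + (3.581 − 1)/3.062 = 6.952
NF = 10 log₁₀(6.952) = 8.42 dB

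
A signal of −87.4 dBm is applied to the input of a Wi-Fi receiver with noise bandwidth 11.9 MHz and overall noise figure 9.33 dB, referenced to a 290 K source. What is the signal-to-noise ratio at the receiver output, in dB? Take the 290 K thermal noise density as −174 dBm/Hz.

Noise floor: N = −174 + 10 log₁₀(B) + NF
10 log₁₀(1.19×10⁷) = 70.76 dB
N = −174 + 70.76 + 9.33 = −93.91 dBm
SNR = P_sig − N = −87.4 − (−93.91) = 6.51 dB → 6.5 dB

6.5 dB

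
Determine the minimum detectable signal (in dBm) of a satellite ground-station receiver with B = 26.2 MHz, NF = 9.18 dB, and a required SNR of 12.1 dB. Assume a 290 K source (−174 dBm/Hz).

Sensitivity = −174 + 10 log₁₀(B) + NF + SNR_min
= −174 + 74.18 + 9.18 + 12.1
= −78.54 dBm → −78.5 dBm

−78.5 dBm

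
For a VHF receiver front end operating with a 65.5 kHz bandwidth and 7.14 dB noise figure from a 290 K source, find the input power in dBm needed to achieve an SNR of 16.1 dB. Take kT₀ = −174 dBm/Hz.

Sensitivity = −174 + 10 log₁₀(B) + NF + SNR_min
= −174 + 48.16 + 7.14 + 16.1
= −102.60 dBm → −102.6 dBm

−102.6 dBm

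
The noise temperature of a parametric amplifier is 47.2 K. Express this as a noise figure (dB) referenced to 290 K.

0.655 dB

F = 1 + T_e/T₀ = 1 + 47.2/290 = 1.16276
NF = 10 log₁₀(1.16276) = 0.655 dB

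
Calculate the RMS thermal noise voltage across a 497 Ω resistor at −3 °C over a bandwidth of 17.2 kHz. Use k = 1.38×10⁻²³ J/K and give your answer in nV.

T = −3 °C + 273.15 = 270.15 K
V_n = √(4kTRB)
4kTRB = 4 × 1.38×10⁻²³ × 270.15 × 4.97×10² × 1.72×10⁴ = 1.27×10⁻¹³ V²
V_n = √(1.27×10⁻¹³) = 3.57×10⁻⁷ V = 357 nV

357 nV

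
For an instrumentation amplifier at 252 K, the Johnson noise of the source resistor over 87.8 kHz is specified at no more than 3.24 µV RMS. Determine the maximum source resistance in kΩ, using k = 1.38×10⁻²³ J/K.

8.60 kΩ

Johnson–Nyquist: V_n = √(4kTRB) ⇒ R = V_n² / (4kTB)
4kTB = 4 × 1.38×10⁻²³ × 252 × 8.78×10⁴ = 1.22×10⁻¹⁵
R = (3.24×10⁻⁶)² / 1.22×10⁻¹⁵ = 8.60×10³ Ω = 8.60 kΩ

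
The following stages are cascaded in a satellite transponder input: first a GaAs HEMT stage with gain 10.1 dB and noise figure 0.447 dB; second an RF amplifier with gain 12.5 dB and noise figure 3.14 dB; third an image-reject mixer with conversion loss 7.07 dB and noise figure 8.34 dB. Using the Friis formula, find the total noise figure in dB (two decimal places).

Convert to linear (a loss of L dB is a gain of −L dB): F_i = 10^(NF_i/10), G_i = 10^(G_i,dB/10)
  Stage 1: F_1 = 10^(0.447/10) = 1.108, G_1 = 10^(10.1/10) = 10.23
  Stage 2: F_2 = 10^(3.14/10) = 2.061, G_2 = 10^(12.5/10) = 17.78
  Stage 3: F_3 = 10^(8.34/10) = 6.823, G_3 = 10^(−7.07/10) = 0.1963
Friis cascade:
  F = 1.108 + (2.061 − 1)/10.23 + (6.823 − 1)/182.0 = 1.244
NF = 10 log₁₀(1.244) = 0.95 dB

0.95 dB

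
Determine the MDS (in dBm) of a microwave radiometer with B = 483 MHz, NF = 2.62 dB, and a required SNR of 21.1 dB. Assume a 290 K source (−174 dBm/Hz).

−63.4 dBm

Sensitivity = −174 + 10 log₁₀(B) + NF + SNR_min
= −174 + 86.84 + 2.62 + 21.1
= −63.44 dBm → −63.4 dBm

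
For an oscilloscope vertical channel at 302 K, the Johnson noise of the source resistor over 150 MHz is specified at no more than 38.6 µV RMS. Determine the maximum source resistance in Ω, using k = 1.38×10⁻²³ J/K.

596 Ω

Johnson–Nyquist: V_n = √(4kTRB) ⇒ R = V_n² / (4kTB)
4kTB = 4 × 1.38×10⁻²³ × 302 × 1.50×10⁸ = 2.50×10⁻¹²
R = (3.86×10⁻⁵)² / 2.50×10⁻¹² = 5.96×10² Ω = 596 Ω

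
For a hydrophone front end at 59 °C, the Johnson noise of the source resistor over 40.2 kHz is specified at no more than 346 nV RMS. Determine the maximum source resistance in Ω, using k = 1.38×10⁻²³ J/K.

162 Ω

T = 59 °C + 273.15 = 332.15 K
Johnson–Nyquist: V_n = √(4kTRB) ⇒ R = V_n² / (4kTB)
4kTB = 4 × 1.38×10⁻²³ × 332.15 × 4.02×10⁴ = 7.37×10⁻¹⁶
R = (3.46×10⁻⁷)² / 7.37×10⁻¹⁶ = 1.62×10² Ω = 162 Ω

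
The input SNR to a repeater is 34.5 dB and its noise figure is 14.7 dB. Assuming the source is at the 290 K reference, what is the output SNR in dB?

19.8 dB

By definition F = SNR_in/SNR_out, so in dB: SNR_out = SNR_in − NF
SNR_out = 34.5 − 14.7 = 19.8 dB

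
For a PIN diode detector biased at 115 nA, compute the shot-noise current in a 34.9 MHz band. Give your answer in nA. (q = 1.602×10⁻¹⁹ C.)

1.13 nA

I_n = √(2qI·B)
2qI·B = 2 × 1.602×10⁻¹⁹ × 1.15×10⁻⁷ × 3.49×10⁷ = 1.29×10⁻¹⁸ A²
I_n = √(1.29×10⁻¹⁸) = 1.13×10⁻⁹ A = 1.13 nA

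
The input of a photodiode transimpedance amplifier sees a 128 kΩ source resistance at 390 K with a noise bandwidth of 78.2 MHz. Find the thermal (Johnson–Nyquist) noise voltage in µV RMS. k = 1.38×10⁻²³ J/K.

464 µV

V_n = √(4kTRB)
4kTRB = 4 × 1.38×10⁻²³ × 390 × 1.28×10⁵ × 7.82×10⁷ = 2.15×10⁻⁷ V²
V_n = √(2.15×10⁻⁷) = 4.64×10⁻⁴ V = 464 µV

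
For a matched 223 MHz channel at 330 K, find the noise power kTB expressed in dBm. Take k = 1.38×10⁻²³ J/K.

P_n = kTB = 1.38×10⁻²³ × 330 × 2.23×10⁸ = 1.02×10⁻¹² W
In dBm: 10 log₁₀(1.02×10⁻¹² / 10⁻³) = −89.9 dBm

−89.9 dBm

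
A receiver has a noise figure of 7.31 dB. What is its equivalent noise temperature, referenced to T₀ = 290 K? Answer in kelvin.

1271 K

F = 10^(7.31/10) = 5.3827
T_e = (F − 1)·T₀ = (5.3827 − 1) × 290 = 1271 K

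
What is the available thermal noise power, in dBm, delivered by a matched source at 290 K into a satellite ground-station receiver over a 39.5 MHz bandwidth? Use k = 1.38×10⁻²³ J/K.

P_n = kTB = 1.38×10⁻²³ × 290 × 3.95×10⁷ = 1.58×10⁻¹³ W
In dBm: 10 log₁₀(1.58×10⁻¹³ / 10⁻³) = −98.0 dBm

−98.0 dBm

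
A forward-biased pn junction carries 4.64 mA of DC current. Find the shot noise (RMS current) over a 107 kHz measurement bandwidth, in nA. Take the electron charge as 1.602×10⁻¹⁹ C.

12.6 nA

I_n = √(2qI·B)
2qI·B = 2 × 1.602×10⁻¹⁹ × 4.64×10⁻³ × 1.07×10⁵ = 1.59×10⁻¹⁶ A²
I_n = √(1.59×10⁻¹⁶) = 1.26×10⁻⁸ A = 12.6 nA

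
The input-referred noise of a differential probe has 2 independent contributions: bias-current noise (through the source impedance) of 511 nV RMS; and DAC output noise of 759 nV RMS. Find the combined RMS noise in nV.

915 nV

Uncorrelated sources add in power (mean-square): V_tot = √(ΣV_i²)
V_tot = √[(5.11×10⁻⁷)² + (7.59×10⁻⁷)²] = 9.15×10⁻⁷ V = 915 nV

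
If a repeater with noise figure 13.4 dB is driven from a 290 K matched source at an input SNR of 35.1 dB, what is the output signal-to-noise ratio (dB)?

21.7 dB

By definition F = SNR_in/SNR_out, so in dB: SNR_out = SNR_in − NF
SNR_out = 35.1 − 13.4 = 21.7 dB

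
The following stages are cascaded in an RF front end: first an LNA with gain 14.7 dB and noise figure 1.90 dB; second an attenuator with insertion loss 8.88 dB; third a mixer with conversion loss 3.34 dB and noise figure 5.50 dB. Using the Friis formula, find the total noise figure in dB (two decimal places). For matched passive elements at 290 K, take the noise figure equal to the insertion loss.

Convert to linear (a loss of L dB is a gain of −L dB): F_i = 10^(NF_i/10), G_i = 10^(G_i,dB/10)
  Stage 1: F_1 = 10^(1.90/10) = 1.549, G_1 = 10^(14.7/10) = 29.51
  Stage 2: F_2 = 10^(8.88/10) = 7.727, G_2 = 10^(−8.88/10) = 0.1294
  Stage 3: F_3 = 10^(5.50/10) = 3.548, G_3 = 10^(−3.34/10) = 0.4634
Friis cascade:
  F = 1.549 + (7.727 − 1)/29.51 + (3.548 − 1)/3.819 = 2.444
NF = 10 log₁₀(2.444) = 3.88 dB

3.88 dB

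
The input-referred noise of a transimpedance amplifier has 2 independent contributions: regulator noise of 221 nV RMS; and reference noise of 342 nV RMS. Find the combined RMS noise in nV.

407 nV

Uncorrelated sources add in power (mean-square): V_tot = √(ΣV_i²)
V_tot = √[(2.21×10⁻⁷)² + (3.42×10⁻⁷)²] = 4.07×10⁻⁷ V = 407 nV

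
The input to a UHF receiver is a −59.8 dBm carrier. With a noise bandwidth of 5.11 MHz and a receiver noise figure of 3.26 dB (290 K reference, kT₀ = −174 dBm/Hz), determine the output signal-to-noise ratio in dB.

Noise floor: N = −174 + 10 log₁₀(B) + NF
10 log₁₀(5.11×10⁶) = 67.08 dB
N = −174 + 67.08 + 3.26 = −103.66 dBm
SNR = P_sig − N = −59.8 − (−103.66) = 43.86 dB → 43.9 dB

43.9 dB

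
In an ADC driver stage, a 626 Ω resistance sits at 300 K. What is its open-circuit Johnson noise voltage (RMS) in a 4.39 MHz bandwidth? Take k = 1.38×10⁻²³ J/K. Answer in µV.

V_n = √(4kTRB)
4kTRB = 4 × 1.38×10⁻²³ × 300 × 6.26×10² × 4.39×10⁶ = 4.55×10⁻¹¹ V²
V_n = √(4.55×10⁻¹¹) = 6.75×10⁻⁶ V = 6.75 µV

6.75 µV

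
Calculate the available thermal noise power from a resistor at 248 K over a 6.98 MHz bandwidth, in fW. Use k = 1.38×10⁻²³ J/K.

P_n = kTB = 1.38×10⁻²³ × 248 × 6.98×10⁶ = 2.39×10⁻¹⁴ W = 23.9 fW

23.9 fW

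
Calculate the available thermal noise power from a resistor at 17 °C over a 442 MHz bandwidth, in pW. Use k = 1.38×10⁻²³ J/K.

T = 17 °C + 273.15 = 290.15 K
P_n = kTB = 1.38×10⁻²³ × 290.15 × 4.42×10⁸ = 1.77×10⁻¹² W = 1.77 pW

1.77 pW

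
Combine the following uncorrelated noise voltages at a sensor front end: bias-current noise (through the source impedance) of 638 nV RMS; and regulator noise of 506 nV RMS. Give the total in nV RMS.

Uncorrelated sources add in power (mean-square): V_tot = √(ΣV_i²)
V_tot = √[(6.38×10⁻⁷)² + (5.06×10⁻⁷)²] = 8.14×10⁻⁷ V = 814 nV

814 nV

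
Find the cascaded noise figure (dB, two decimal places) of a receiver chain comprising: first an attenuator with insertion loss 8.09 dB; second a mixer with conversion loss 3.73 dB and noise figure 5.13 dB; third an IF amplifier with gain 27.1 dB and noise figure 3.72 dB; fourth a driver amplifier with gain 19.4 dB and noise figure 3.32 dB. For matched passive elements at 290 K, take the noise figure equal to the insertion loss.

16.19 dB

Convert to linear (a loss of L dB is a gain of −L dB): F_i = 10^(NF_i/10), G_i = 10^(G_i,dB/10)
  Stage 1: F_1 = 10^(8.09/10) = 6.442, G_1 = 10^(−8.09/10) = 0.1552
  Stage 2: F_2 = 10^(5.13/10) = 3.258, G_2 = 10^(−3.73/10) = 0.4236
  Stage 3: F_3 = 10^(3.72/10) = 2.355, G_3 = 10^(27.1/10) = 512.9
  Stage 4: F_4 = 10^(3.32/10) = 2.148, G_4 = 10^(19.4/10) = 87.10
Friis cascade:
  F = 6.442 + (3.258 − 1)/0.1552 + (2.355 − 1)/0.06577 + (2.148 − 1)/33.73 = 41.63
NF = 10 log₁₀(41.63) = 16.19 dB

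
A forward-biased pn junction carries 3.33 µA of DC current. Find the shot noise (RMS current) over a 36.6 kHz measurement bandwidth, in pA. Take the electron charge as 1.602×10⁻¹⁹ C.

I_n = √(2qI·B)
2qI·B = 2 × 1.602×10⁻¹⁹ × 3.33×10⁻⁶ × 3.66×10⁴ = 3.90×10⁻²⁰ A²
I_n = √(3.90×10⁻²⁰) = 1.98×10⁻¹⁰ A = 198 pA

198 pA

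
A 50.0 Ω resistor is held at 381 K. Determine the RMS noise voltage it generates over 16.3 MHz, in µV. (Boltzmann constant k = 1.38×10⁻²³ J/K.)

V_n = √(4kTRB)
4kTRB = 4 × 1.38×10⁻²³ × 381 × 5.00×10¹ × 1.63×10⁷ = 1.71×10⁻¹¹ V²
V_n = √(1.71×10⁻¹¹) = 4.14×10⁻⁶ V = 4.14 µV

4.14 µV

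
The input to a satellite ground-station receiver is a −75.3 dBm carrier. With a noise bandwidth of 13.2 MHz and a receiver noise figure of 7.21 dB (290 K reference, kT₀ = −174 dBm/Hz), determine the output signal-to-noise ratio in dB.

20.3 dB

Noise floor: N = −174 + 10 log₁₀(B) + NF
10 log₁₀(1.32×10⁷) = 71.21 dB
N = −174 + 71.21 + 7.21 = −95.58 dBm
SNR = P_sig − N = −75.3 − (−95.58) = 20.28 dB → 20.3 dB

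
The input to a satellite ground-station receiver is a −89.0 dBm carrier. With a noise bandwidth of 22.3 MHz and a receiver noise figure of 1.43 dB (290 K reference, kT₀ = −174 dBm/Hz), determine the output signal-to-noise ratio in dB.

Noise floor: N = −174 + 10 log₁₀(B) + NF
10 log₁₀(2.23×10⁷) = 73.48 dB
N = −174 + 73.48 + 1.43 = −99.09 dBm
SNR = P_sig − N = −89.0 − (−99.09) = 10.09 dB → 10.1 dB

10.1 dB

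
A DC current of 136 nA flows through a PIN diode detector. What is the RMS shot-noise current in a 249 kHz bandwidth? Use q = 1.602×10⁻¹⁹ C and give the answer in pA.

I_n = √(2qI·B)
2qI·B = 2 × 1.602×10⁻¹⁹ × 1.36×10⁻⁷ × 2.49×10⁵ = 1.09×10⁻²⁰ A²
I_n = √(1.09×10⁻²⁰) = 1.04×10⁻¹⁰ A = 104 pA

104 pA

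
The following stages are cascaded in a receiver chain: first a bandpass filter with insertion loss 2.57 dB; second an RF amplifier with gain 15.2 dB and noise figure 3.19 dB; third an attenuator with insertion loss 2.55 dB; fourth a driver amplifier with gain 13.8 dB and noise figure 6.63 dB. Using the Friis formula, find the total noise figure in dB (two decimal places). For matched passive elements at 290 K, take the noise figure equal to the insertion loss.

Convert to linear (a loss of L dB is a gain of −L dB): F_i = 10^(NF_i/10), G_i = 10^(G_i,dB/10)
  Stage 1: F_1 = 10^(2.57/10) = 1.807, G_1 = 10^(−2.57/10) = 0.5534
  Stage 2: F_2 = 10^(3.19/10) = 2.084, G_2 = 10^(15.2/10) = 33.11
  Stage 3: F_3 = 10^(2.55/10) = 1.799, G_3 = 10^(−2.55/10) = 0.5559
  Stage 4: F_4 = 10^(6.63/10) = 4.603, G_4 = 10^(13.8/10) = 23.99
Friis cascade:
  F = 1.807 + (2.084 − 1)/0.5534 + (1.799 − 1)/18.32 + (4.603 − 1)/10.19 = 4.164
NF = 10 log₁₀(4.164) = 6.20 dB

6.20 dB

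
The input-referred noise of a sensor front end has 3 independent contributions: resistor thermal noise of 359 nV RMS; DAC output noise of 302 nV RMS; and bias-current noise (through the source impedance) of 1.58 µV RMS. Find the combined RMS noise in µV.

1.65 µV

Uncorrelated sources add in power (mean-square): V_tot = √(ΣV_i²)
V_tot = √[(3.59×10⁻⁷)² + (3.02×10⁻⁷)² + (1.58×10⁻⁶)²] = 1.65×10⁻⁶ V = 1.65 µV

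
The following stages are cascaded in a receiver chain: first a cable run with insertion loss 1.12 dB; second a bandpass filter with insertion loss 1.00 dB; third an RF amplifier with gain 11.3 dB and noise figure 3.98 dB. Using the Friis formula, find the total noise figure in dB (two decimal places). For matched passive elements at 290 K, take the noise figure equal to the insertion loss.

6.10 dB

Convert to linear (a loss of L dB is a gain of −L dB): F_i = 10^(NF_i/10), G_i = 10^(G_i,dB/10)
  Stage 1: F_1 = 10^(1.12/10) = 1.294, G_1 = 10^(−1.12/10) = 0.7727
  Stage 2: F_2 = 10^(1.00/10) = 1.259, G_2 = 10^(−1.00/10) = 0.7943
  Stage 3: F_3 = 10^(3.98/10) = 2.500, G_3 = 10^(11.3/10) = 13.49
Friis cascade:
  F = 1.294 + (1.259 − 1)/0.7727 + (2.500 − 1)/0.6138 = 4.074
NF = 10 log₁₀(4.074) = 6.10 dB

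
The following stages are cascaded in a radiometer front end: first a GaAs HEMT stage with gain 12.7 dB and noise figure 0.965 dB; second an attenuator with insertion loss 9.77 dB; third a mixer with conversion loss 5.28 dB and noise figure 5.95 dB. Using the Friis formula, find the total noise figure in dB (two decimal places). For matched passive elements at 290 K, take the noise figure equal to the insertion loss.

Convert to linear (a loss of L dB is a gain of −L dB): F_i = 10^(NF_i/10), G_i = 10^(G_i,dB/10)
  Stage 1: F_1 = 10^(0.965/10) = 1.249, G_1 = 10^(12.7/10) = 18.62
  Stage 2: F_2 = 10^(9.77/10) = 9.484, G_2 = 10^(−9.77/10) = 0.1054
  Stage 3: F_3 = 10^(5.95/10) = 3.936, G_3 = 10^(−5.28/10) = 0.2965
Friis cascade:
  F = 1.249 + (9.484 − 1)/18.62 + (3.936 − 1)/1.963 = 3.200
NF = 10 log₁₀(3.200) = 5.05 dB

5.05 dB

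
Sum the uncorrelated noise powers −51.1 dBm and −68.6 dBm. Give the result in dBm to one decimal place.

−51.0 dBm

Convert to linear, add, convert back:
P₁ = 7.76×10⁻⁹ W, P₂ = 1.38×10⁻¹⁰ W
P_tot = 7.90×10⁻⁹ W → 10 log₁₀(P_tot / 10⁻³) = −51.0 dBm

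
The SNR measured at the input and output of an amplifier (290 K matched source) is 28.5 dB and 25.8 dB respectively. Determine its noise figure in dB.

2.7 dB

NF (dB) = SNR_in(dB) − SNR_out(dB) when the source is at T₀
NF = 28.5 − 25.8 = 2.7 dB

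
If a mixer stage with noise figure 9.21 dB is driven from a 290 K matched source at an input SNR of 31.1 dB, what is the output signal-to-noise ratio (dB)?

21.89 dB

By definition F = SNR_in/SNR_out, so in dB: SNR_out = SNR_in − NF
SNR_out = 31.1 − 9.21 = 21.89 dB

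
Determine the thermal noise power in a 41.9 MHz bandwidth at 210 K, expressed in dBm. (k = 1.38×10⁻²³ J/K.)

P_n = kTB = 1.38×10⁻²³ × 210 × 4.19×10⁷ = 1.21×10⁻¹³ W
In dBm: 10 log₁₀(1.21×10⁻¹³ / 10⁻³) = −99.2 dBm

−99.2 dBm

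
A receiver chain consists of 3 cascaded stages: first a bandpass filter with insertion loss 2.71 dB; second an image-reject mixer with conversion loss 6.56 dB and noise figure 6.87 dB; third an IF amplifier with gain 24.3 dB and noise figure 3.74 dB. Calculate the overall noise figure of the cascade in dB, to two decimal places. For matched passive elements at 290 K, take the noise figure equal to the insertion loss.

13.14 dB

Convert to linear (a loss of L dB is a gain of −L dB): F_i = 10^(NF_i/10), G_i = 10^(G_i,dB/10)
  Stage 1: F_1 = 10^(2.71/10) = 1.866, G_1 = 10^(−2.71/10) = 0.5358
  Stage 2: F_2 = 10^(6.87/10) = 4.864, G_2 = 10^(−6.56/10) = 0.2208
  Stage 3: F_3 = 10^(3.74/10) = 2.366, G_3 = 10^(24.3/10) = 269.2
Friis cascade:
  F = 1.866 + (4.864 − 1)/0.5358 + (2.366 − 1)/0.1183 = 20.62
NF = 10 log₁₀(20.62) = 13.14 dB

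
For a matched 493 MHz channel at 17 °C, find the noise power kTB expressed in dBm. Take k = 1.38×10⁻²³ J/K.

T = 17 °C + 273.15 = 290.15 K
P_n = kTB = 1.38×10⁻²³ × 290.15 × 4.93×10⁸ = 1.97×10⁻¹² W
In dBm: 10 log₁₀(1.97×10⁻¹² / 10⁻³) = −87.0 dBm

−87.0 dBm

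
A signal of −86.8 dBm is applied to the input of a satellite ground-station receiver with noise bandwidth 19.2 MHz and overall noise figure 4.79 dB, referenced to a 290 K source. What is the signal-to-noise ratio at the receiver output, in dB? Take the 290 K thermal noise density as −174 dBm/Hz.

9.6 dB

Noise floor: N = −174 + 10 log₁₀(B) + NF
10 log₁₀(1.92×10⁷) = 72.83 dB
N = −174 + 72.83 + 4.79 = −96.38 dBm
SNR = P_sig − N = −86.8 − (−96.38) = 9.58 dB → 9.6 dB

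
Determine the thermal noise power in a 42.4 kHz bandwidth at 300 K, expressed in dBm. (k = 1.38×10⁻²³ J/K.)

P_n = kTB = 1.38×10⁻²³ × 300 × 4.24×10⁴ = 1.76×10⁻¹⁶ W
In dBm: 10 log₁₀(1.76×10⁻¹⁶ / 10⁻³) = −127.6 dBm

−127.6 dBm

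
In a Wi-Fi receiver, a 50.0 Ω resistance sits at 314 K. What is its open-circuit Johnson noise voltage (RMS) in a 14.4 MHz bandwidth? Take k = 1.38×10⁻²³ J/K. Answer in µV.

V_n = √(4kTRB)
4kTRB = 4 × 1.38×10⁻²³ × 314 × 5.00×10¹ × 1.44×10⁷ = 1.25×10⁻¹¹ V²
V_n = √(1.25×10⁻¹¹) = 3.53×10⁻⁶ V = 3.53 µV

3.53 µV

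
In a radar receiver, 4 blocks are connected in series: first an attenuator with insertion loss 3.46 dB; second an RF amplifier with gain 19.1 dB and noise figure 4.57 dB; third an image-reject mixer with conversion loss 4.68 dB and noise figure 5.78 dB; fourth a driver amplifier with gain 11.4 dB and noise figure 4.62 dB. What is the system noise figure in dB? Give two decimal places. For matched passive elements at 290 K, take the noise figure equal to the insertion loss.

Convert to linear (a loss of L dB is a gain of −L dB): F_i = 10^(NF_i/10), G_i = 10^(G_i,dB/10)
  Stage 1: F_1 = 10^(3.46/10) = 2.218, G_1 = 10^(−3.46/10) = 0.4508
  Stage 2: F_2 = 10^(4.57/10) = 2.864, G_2 = 10^(19.1/10) = 81.28
  Stage 3: F_3 = 10^(5.78/10) = 3.784, G_3 = 10^(−4.68/10) = 0.3404
  Stage 4: F_4 = 10^(4.62/10) = 2.897, G_4 = 10^(11.4/10) = 13.80
Friis cascade:
  F = 2.218 + (2.864 − 1)/0.4508 + (3.784 − 1)/36.64 + (2.897 − 1)/12.47 = 6.581
NF = 10 log₁₀(6.581) = 8.18 dB

8.18 dB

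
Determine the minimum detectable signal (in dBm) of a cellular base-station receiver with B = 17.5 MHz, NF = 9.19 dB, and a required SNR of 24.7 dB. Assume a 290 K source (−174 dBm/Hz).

−67.7 dBm

Sensitivity = −174 + 10 log₁₀(B) + NF + SNR_min
= −174 + 72.43 + 9.19 + 24.7
= −67.68 dBm → −67.7 dBm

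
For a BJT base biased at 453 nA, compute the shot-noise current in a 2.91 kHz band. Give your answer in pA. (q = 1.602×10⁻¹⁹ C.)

20.6 pA

I_n = √(2qI·B)
2qI·B = 2 × 1.602×10⁻¹⁹ × 4.53×10⁻⁷ × 2.91×10³ = 4.22×10⁻²² A²
I_n = √(4.22×10⁻²²) = 2.06×10⁻¹¹ A = 20.6 pA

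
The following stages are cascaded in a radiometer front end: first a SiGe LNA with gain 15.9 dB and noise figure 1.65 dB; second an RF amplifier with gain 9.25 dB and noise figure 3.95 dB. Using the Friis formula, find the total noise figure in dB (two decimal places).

Convert to linear (a loss of L dB is a gain of −L dB): F_i = 10^(NF_i/10), G_i = 10^(G_i,dB/10)
  Stage 1: F_1 = 10^(1.65/10) = 1.462, G_1 = 10^(15.9/10) = 38.90
  Stage 2: F_2 = 10^(3.95/10) = 2.483, G_2 = 10^(9.25/10) = 8.414
Friis cascade:
  F = 1.462 + (2.483 − 1)/38.90 = 1.500
NF = 10 log₁₀(1.500) = 1.76 dB

1.76 dB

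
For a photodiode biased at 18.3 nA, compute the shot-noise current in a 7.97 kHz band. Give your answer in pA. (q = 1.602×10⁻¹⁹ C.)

6.84 pA

I_n = √(2qI·B)
2qI·B = 2 × 1.602×10⁻¹⁹ × 1.83×10⁻⁸ × 7.97×10³ = 4.67×10⁻²³ A²
I_n = √(4.67×10⁻²³) = 6.84×10⁻¹² A = 6.84 pA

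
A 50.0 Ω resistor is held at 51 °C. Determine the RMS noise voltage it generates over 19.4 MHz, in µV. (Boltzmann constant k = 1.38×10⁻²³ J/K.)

T = 51 °C + 273.15 = 324.15 K
V_n = √(4kTRB)
4kTRB = 4 × 1.38×10⁻²³ × 324.15 × 5.00×10¹ × 1.94×10⁷ = 1.74×10⁻¹¹ V²
V_n = √(1.74×10⁻¹¹) = 4.17×10⁻⁶ V = 4.17 µV

4.17 µV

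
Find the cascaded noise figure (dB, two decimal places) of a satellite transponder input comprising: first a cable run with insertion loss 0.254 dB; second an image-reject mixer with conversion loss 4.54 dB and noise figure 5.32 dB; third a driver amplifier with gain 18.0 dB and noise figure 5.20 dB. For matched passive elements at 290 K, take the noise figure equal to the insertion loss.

Convert to linear (a loss of L dB is a gain of −L dB): F_i = 10^(NF_i/10), G_i = 10^(G_i,dB/10)
  Stage 1: F_1 = 10^(0.254/10) = 1.060, G_1 = 10^(−0.254/10) = 0.9432
  Stage 2: F_2 = 10^(5.32/10) = 3.404, G_2 = 10^(−4.54/10) = 0.3516
  Stage 3: F_3 = 10^(5.20/10) = 3.311, G_3 = 10^(18.0/10) = 63.10
Friis cascade:
  F = 1.060 + (3.404 − 1)/0.9432 + (3.311 − 1)/0.3316 = 10.58
NF = 10 log₁₀(10.58) = 10.24 dB

10.24 dB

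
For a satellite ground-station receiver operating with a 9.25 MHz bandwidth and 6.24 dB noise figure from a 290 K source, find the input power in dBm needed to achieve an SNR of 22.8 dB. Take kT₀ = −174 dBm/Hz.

Sensitivity = −174 + 10 log₁₀(B) + NF + SNR_min
= −174 + 69.66 + 6.24 + 22.8
= −75.30 dBm → −75.3 dBm

−75.3 dBm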